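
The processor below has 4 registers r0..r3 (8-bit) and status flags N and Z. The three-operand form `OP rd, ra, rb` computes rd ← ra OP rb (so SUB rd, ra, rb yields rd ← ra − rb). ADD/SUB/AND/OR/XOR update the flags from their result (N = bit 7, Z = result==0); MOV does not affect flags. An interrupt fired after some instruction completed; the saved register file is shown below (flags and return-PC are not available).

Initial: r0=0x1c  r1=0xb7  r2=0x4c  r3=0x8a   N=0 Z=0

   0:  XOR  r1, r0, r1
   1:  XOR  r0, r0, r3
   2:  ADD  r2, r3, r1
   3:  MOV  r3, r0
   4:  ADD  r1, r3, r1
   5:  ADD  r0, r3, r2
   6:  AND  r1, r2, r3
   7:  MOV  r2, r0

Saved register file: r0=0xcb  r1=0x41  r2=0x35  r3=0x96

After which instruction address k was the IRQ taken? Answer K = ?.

after  0: r0=0x1c r1=0xab r2=0x4c r3=0x8a  N=1 Z=0
after  1: r0=0x96 r1=0xab r2=0x4c r3=0x8a  N=1 Z=0
after  2: r0=0x96 r1=0xab r2=0x35 r3=0x8a  N=0 Z=0
after  3: r0=0x96 r1=0xab r2=0x35 r3=0x96  N=0 Z=0
after  4: r0=0x96 r1=0x41 r2=0x35 r3=0x96  N=0 Z=0
after  5: r0=0xcb r1=0x41 r2=0x35 r3=0x96  N=1 Z=0
-- IRQ taken; context saved, return-PC = 6 --

K = 5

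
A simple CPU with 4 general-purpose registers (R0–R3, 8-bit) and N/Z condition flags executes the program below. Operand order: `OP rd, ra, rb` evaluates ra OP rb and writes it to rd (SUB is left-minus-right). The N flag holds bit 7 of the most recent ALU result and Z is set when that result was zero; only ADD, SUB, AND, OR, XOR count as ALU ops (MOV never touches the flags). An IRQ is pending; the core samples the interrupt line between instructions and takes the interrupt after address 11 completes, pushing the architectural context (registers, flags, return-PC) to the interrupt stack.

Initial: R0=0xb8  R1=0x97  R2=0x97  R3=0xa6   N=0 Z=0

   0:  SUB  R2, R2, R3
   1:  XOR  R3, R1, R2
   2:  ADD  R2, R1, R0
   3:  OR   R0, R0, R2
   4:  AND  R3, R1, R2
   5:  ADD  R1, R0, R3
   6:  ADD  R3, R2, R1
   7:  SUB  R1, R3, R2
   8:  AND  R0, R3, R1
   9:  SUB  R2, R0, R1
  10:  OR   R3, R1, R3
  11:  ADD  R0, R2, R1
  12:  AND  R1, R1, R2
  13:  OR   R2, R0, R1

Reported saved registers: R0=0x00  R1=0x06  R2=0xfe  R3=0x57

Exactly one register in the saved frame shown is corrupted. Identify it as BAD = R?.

after  0: R0=0xb8 R1=0x97 R2=0xf1 R3=0xa6  N=1 Z=0
after  1: R0=0xb8 R1=0x97 R2=0xf1 R3=0x66  N=0 Z=0
after  2: R0=0xb8 R1=0x97 R2=0x4f R3=0x66  N=0 Z=0
after  3: R0=0xff R1=0x97 R2=0x4f R3=0x66  N=1 Z=0
after  4: R0=0xff R1=0x97 R2=0x4f R3=0x07  N=0 Z=0
after  5: R0=0xff R1=0x06 R2=0x4f R3=0x07  N=0 Z=0
after  6: R0=0xff R1=0x06 R2=0x4f R3=0x55  N=0 Z=0
after  7: R0=0xff R1=0x06 R2=0x4f R3=0x55  N=0 Z=0
after  8: R0=0x04 R1=0x06 R2=0x4f R3=0x55  N=0 Z=0
after  9: R0=0x04 R1=0x06 R2=0xfe R3=0x55  N=1 Z=0
after 10: R0=0x04 R1=0x06 R2=0xfe R3=0x57  N=0 Z=0
after 11: R0=0x04 R1=0x06 R2=0xfe R3=0x57  N=0 Z=0
-- IRQ taken; context saved, return-PC = 12 --
mismatch: R0: reported 0x00 vs actual 0x04

BAD = R0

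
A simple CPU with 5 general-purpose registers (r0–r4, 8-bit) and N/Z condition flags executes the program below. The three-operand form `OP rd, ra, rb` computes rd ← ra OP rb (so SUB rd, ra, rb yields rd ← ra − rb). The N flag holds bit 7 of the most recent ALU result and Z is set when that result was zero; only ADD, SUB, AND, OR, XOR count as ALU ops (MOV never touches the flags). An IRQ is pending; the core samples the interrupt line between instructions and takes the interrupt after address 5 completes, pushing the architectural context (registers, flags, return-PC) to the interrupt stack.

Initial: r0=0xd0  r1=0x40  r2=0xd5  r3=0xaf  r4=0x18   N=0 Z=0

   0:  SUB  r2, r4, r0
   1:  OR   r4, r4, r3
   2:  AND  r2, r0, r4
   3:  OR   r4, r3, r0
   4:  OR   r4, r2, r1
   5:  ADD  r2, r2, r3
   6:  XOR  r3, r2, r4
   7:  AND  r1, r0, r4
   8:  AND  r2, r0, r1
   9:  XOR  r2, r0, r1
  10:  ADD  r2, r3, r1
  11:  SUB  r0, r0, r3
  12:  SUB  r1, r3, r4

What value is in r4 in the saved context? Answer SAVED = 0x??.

SAVED = 0xd0

after  0: r0=0xd0 r1=0x40 r2=0x48 r3=0xaf r4=0x18  N=0 Z=0
after  1: r0=0xd0 r1=0x40 r2=0x48 r3=0xaf r4=0xbf  N=1 Z=0
after  2: r0=0xd0 r1=0x40 r2=0x90 r3=0xaf r4=0xbf  N=1 Z=0
after  3: r0=0xd0 r1=0x40 r2=0x90 r3=0xaf r4=0xff  N=1 Z=0
after  4: r0=0xd0 r1=0x40 r2=0x90 r3=0xaf r4=0xd0  N=1 Z=0
after  5: r0=0xd0 r1=0x40 r2=0x3f r3=0xaf r4=0xd0  N=0 Z=0
-- IRQ taken; context saved, return-PC = 6 --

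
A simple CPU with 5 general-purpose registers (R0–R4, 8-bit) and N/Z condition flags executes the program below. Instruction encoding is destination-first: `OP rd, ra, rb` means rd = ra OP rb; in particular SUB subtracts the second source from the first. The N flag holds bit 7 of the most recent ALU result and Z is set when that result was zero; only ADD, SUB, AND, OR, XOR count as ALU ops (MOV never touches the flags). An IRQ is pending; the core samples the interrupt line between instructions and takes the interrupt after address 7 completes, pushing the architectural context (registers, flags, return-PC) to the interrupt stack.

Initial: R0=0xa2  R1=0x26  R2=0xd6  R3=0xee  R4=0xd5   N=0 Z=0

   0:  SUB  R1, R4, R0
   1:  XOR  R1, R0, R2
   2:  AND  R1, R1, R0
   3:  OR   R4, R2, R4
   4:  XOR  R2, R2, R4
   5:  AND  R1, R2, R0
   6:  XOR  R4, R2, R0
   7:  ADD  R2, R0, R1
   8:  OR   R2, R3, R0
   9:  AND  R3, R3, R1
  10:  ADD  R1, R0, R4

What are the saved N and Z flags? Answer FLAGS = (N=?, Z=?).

after  0: R0=0xa2 R1=0x33 R2=0xd6 R3=0xee R4=0xd5  N=0 Z=0
after  1: R0=0xa2 R1=0x74 R2=0xd6 R3=0xee R4=0xd5  N=0 Z=0
after  2: R0=0xa2 R1=0x20 R2=0xd6 R3=0xee R4=0xd5  N=0 Z=0
after  3: R0=0xa2 R1=0x20 R2=0xd6 R3=0xee R4=0xd7  N=1 Z=0
after  4: R0=0xa2 R1=0x20 R2=0x01 R3=0xee R4=0xd7  N=0 Z=0
after  5: R0=0xa2 R1=0x00 R2=0x01 R3=0xee R4=0xd7  N=0 Z=1
after  6: R0=0xa2 R1=0x00 R2=0x01 R3=0xee R4=0xa3  N=1 Z=0
after  7: R0=0xa2 R1=0x00 R2=0xa2 R3=0xee R4=0xa3  N=1 Z=0
-- IRQ taken; context saved, return-PC = 8 --

FLAGS = (N=1, Z=0)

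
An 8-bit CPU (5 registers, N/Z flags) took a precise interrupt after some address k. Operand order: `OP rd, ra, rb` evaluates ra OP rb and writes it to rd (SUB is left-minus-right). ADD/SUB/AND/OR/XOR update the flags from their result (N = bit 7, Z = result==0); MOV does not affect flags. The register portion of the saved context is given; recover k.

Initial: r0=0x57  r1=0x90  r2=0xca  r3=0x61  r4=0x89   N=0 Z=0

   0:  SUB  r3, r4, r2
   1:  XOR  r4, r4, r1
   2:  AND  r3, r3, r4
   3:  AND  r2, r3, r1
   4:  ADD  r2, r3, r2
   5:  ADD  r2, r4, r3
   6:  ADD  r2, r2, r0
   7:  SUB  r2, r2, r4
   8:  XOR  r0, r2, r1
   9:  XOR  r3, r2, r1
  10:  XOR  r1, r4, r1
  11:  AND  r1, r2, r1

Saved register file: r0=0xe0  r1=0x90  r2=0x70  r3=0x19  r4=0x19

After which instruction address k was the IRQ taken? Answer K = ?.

K = 8

after  0: r0=0x57 r1=0x90 r2=0xca r3=0xbf r4=0x89  N=1 Z=0
after  1: r0=0x57 r1=0x90 r2=0xca r3=0xbf r4=0x19  N=0 Z=0
after  2: r0=0x57 r1=0x90 r2=0xca r3=0x19 r4=0x19  N=0 Z=0
after  3: r0=0x57 r1=0x90 r2=0x10 r3=0x19 r4=0x19  N=0 Z=0
after  4: r0=0x57 r1=0x90 r2=0x29 r3=0x19 r4=0x19  N=0 Z=0
after  5: r0=0x57 r1=0x90 r2=0x32 r3=0x19 r4=0x19  N=0 Z=0
after  6: r0=0x57 r1=0x90 r2=0x89 r3=0x19 r4=0x19  N=1 Z=0
after  7: r0=0x57 r1=0x90 r2=0x70 r3=0x19 r4=0x19  N=0 Z=0
after  8: r0=0xe0 r1=0x90 r2=0x70 r3=0x19 r4=0x19  N=1 Z=0
-- IRQ taken; context saved, return-PC = 9 --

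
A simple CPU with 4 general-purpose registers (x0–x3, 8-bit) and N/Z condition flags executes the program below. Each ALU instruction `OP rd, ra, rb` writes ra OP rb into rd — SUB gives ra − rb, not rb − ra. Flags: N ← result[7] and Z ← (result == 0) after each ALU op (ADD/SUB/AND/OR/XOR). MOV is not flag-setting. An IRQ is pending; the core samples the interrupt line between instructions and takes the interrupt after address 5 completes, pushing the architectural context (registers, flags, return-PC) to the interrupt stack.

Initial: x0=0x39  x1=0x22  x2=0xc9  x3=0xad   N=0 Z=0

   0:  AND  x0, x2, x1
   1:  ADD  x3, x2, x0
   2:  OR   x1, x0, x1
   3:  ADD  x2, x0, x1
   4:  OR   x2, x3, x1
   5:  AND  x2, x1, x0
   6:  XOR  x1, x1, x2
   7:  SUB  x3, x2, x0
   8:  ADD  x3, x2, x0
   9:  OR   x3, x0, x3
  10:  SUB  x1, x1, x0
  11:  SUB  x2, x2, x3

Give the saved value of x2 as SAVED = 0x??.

SAVED = 0x00

after  0: x0=0x00 x1=0x22 x2=0xc9 x3=0xad  N=0 Z=1
after  1: x0=0x00 x1=0x22 x2=0xc9 x3=0xc9  N=1 Z=0
after  2: x0=0x00 x1=0x22 x2=0xc9 x3=0xc9  N=0 Z=0
after  3: x0=0x00 x1=0x22 x2=0x22 x3=0xc9  N=0 Z=0
after  4: x0=0x00 x1=0x22 x2=0xeb x3=0xc9  N=1 Z=0
after  5: x0=0x00 x1=0x22 x2=0x00 x3=0xc9  N=0 Z=1
-- IRQ taken; context saved, return-PC = 6 --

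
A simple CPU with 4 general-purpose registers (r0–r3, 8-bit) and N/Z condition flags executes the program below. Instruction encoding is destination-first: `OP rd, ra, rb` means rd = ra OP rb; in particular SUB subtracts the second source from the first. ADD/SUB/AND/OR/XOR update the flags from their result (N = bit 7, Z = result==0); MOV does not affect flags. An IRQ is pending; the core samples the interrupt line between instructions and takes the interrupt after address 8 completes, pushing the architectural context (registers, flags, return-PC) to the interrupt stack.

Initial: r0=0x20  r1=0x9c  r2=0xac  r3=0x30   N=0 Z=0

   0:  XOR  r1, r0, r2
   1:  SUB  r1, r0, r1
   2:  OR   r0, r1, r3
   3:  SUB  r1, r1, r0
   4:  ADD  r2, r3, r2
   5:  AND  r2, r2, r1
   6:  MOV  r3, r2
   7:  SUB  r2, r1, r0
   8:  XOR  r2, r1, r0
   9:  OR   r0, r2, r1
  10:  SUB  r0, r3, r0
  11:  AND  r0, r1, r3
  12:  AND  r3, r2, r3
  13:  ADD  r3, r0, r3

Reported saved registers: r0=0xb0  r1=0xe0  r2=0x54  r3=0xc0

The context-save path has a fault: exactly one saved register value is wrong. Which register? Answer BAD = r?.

BAD = r0

after  0: r0=0x20 r1=0x8c r2=0xac r3=0x30  N=1 Z=0
after  1: r0=0x20 r1=0x94 r2=0xac r3=0x30  N=1 Z=0
after  2: r0=0xb4 r1=0x94 r2=0xac r3=0x30  N=1 Z=0
after  3: r0=0xb4 r1=0xe0 r2=0xac r3=0x30  N=1 Z=0
after  4: r0=0xb4 r1=0xe0 r2=0xdc r3=0x30  N=1 Z=0
after  5: r0=0xb4 r1=0xe0 r2=0xc0 r3=0x30  N=1 Z=0
after  6: r0=0xb4 r1=0xe0 r2=0xc0 r3=0xc0  N=1 Z=0
after  7: r0=0xb4 r1=0xe0 r2=0x2c r3=0xc0  N=0 Z=0
after  8: r0=0xb4 r1=0xe0 r2=0x54 r3=0xc0  N=0 Z=0
-- IRQ taken; context saved, return-PC = 9 --
mismatch: r0: reported 0xb0 vs actual 0xb4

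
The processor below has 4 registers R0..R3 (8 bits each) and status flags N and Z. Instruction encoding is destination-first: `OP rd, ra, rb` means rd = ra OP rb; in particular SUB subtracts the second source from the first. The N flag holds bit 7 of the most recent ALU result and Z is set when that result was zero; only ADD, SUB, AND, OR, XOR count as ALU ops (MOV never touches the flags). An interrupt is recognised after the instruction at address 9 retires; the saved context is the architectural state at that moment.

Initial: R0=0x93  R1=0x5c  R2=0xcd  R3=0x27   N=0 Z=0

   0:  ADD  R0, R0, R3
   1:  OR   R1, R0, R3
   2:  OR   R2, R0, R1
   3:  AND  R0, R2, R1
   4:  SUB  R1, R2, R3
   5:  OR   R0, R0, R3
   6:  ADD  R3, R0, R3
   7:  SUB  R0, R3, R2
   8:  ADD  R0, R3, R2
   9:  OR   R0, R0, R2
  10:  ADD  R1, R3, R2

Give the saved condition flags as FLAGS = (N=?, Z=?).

after  0: R0=0xba R1=0x5c R2=0xcd R3=0x27  N=1 Z=0
after  1: R0=0xba R1=0xbf R2=0xcd R3=0x27  N=1 Z=0
after  2: R0=0xba R1=0xbf R2=0xbf R3=0x27  N=1 Z=0
after  3: R0=0xbf R1=0xbf R2=0xbf R3=0x27  N=1 Z=0
after  4: R0=0xbf R1=0x98 R2=0xbf R3=0x27  N=1 Z=0
after  5: R0=0xbf R1=0x98 R2=0xbf R3=0x27  N=1 Z=0
after  6: R0=0xbf R1=0x98 R2=0xbf R3=0xe6  N=1 Z=0
after  7: R0=0x27 R1=0x98 R2=0xbf R3=0xe6  N=0 Z=0
after  8: R0=0xa5 R1=0x98 R2=0xbf R3=0xe6  N=1 Z=0
after  9: R0=0xbf R1=0x98 R2=0xbf R3=0xe6  N=1 Z=0
-- IRQ taken; context saved, return-PC = 10 --

FLAGS = (N=1, Z=0)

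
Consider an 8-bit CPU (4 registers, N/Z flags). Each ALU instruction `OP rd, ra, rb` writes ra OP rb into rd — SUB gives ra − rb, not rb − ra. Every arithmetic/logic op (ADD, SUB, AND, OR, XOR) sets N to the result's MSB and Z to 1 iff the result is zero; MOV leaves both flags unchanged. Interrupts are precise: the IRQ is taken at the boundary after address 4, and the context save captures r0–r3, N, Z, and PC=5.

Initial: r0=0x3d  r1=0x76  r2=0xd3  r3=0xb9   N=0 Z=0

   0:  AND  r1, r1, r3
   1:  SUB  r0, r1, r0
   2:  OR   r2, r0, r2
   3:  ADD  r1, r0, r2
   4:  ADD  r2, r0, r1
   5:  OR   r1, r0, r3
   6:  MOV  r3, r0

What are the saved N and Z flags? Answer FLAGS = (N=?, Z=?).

after  0: r0=0x3d r1=0x30 r2=0xd3 r3=0xb9  N=0 Z=0
after  1: r0=0xf3 r1=0x30 r2=0xd3 r3=0xb9  N=1 Z=0
after  2: r0=0xf3 r1=0x30 r2=0xf3 r3=0xb9  N=1 Z=0
after  3: r0=0xf3 r1=0xe6 r2=0xf3 r3=0xb9  N=1 Z=0
after  4: r0=0xf3 r1=0xe6 r2=0xd9 r3=0xb9  N=1 Z=0
-- IRQ taken; context saved, return-PC = 5 --

FLAGS = (N=1, Z=0)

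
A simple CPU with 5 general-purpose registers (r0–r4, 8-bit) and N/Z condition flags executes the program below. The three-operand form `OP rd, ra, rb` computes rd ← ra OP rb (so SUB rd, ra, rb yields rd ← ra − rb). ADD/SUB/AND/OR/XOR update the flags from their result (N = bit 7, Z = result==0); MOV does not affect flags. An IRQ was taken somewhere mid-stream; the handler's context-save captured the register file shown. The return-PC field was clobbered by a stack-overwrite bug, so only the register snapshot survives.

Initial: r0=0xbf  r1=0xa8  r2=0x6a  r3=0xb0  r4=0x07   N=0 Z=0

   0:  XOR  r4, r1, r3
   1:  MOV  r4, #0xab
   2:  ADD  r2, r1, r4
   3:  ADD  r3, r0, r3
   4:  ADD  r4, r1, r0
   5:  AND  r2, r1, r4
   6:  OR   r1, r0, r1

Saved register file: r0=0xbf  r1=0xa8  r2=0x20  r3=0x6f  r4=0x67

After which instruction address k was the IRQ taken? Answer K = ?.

after  0: r0=0xbf r1=0xa8 r2=0x6a r3=0xb0 r4=0x18  N=0 Z=0
after  1: r0=0xbf r1=0xa8 r2=0x6a r3=0xb0 r4=0xab  N=0 Z=0
after  2: r0=0xbf r1=0xa8 r2=0x53 r3=0xb0 r4=0xab  N=0 Z=0
after  3: r0=0xbf r1=0xa8 r2=0x53 r3=0x6f r4=0xab  N=0 Z=0
after  4: r0=0xbf r1=0xa8 r2=0x53 r3=0x6f r4=0x67  N=0 Z=0
after  5: r0=0xbf r1=0xa8 r2=0x20 r3=0x6f r4=0x67  N=0 Z=0
-- IRQ taken; context saved, return-PC = 6 --

K = 5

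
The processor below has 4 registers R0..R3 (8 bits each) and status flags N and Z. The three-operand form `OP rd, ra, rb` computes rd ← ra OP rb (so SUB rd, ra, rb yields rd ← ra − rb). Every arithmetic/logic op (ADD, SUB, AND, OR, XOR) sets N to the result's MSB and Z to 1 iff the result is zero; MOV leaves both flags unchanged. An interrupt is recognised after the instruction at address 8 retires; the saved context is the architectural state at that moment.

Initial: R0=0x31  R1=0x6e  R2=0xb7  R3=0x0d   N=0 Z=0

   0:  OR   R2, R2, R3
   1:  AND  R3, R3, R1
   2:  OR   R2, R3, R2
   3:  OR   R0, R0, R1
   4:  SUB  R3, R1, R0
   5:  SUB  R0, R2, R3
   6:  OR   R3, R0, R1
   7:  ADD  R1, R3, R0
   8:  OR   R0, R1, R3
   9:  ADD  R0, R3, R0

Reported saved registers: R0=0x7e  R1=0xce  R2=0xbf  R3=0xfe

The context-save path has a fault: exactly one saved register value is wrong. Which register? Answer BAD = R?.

BAD = R0

after  0: R0=0x31 R1=0x6e R2=0xbf R3=0x0d  N=1 Z=0
after  1: R0=0x31 R1=0x6e R2=0xbf R3=0x0c  N=0 Z=0
after  2: R0=0x31 R1=0x6e R2=0xbf R3=0x0c  N=1 Z=0
after  3: R0=0x7f R1=0x6e R2=0xbf R3=0x0c  N=0 Z=0
after  4: R0=0x7f R1=0x6e R2=0xbf R3=0xef  N=1 Z=0
after  5: R0=0xd0 R1=0x6e R2=0xbf R3=0xef  N=1 Z=0
after  6: R0=0xd0 R1=0x6e R2=0xbf R3=0xfe  N=1 Z=0
after  7: R0=0xd0 R1=0xce R2=0xbf R3=0xfe  N=1 Z=0
after  8: R0=0xfe R1=0xce R2=0xbf R3=0xfe  N=1 Z=0
-- IRQ taken; context saved, return-PC = 9 --
mismatch: R0: reported 0x7e vs actual 0xfe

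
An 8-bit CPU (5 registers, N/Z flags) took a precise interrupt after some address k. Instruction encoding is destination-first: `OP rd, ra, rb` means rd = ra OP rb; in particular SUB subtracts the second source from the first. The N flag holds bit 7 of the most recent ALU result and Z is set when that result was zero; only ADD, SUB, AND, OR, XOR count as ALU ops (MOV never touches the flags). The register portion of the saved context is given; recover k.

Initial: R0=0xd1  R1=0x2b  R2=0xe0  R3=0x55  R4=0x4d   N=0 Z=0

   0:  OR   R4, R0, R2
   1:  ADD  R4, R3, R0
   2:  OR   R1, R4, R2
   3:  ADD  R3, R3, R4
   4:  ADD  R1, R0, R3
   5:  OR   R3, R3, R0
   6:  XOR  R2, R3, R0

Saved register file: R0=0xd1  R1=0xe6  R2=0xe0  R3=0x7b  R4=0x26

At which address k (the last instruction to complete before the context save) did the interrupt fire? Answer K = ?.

K = 3

after  0: R0=0xd1 R1=0x2b R2=0xe0 R3=0x55 R4=0xf1  N=1 Z=0
after  1: R0=0xd1 R1=0x2b R2=0xe0 R3=0x55 R4=0x26  N=0 Z=0
after  2: R0=0xd1 R1=0xe6 R2=0xe0 R3=0x55 R4=0x26  N=1 Z=0
after  3: R0=0xd1 R1=0xe6 R2=0xe0 R3=0x7b R4=0x26  N=0 Z=0
-- IRQ taken; context saved, return-PC = 4 --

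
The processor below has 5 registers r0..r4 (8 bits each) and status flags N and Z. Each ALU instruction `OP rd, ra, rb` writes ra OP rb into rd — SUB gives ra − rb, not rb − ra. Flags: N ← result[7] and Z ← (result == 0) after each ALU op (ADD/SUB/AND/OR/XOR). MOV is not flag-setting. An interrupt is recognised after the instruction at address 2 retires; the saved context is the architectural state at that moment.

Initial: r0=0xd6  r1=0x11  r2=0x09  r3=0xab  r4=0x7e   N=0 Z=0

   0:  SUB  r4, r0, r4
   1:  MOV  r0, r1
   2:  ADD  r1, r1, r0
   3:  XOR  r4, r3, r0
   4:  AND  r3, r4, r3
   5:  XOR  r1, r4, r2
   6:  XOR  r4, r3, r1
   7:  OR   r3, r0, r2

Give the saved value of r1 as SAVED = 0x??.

after  0: r0=0xd6 r1=0x11 r2=0x09 r3=0xab r4=0x58  N=0 Z=0
after  1: r0=0x11 r1=0x11 r2=0x09 r3=0xab r4=0x58  N=0 Z=0
after  2: r0=0x11 r1=0x22 r2=0x09 r3=0xab r4=0x58  N=0 Z=0
-- IRQ taken; context saved, return-PC = 3 --

SAVED = 0x22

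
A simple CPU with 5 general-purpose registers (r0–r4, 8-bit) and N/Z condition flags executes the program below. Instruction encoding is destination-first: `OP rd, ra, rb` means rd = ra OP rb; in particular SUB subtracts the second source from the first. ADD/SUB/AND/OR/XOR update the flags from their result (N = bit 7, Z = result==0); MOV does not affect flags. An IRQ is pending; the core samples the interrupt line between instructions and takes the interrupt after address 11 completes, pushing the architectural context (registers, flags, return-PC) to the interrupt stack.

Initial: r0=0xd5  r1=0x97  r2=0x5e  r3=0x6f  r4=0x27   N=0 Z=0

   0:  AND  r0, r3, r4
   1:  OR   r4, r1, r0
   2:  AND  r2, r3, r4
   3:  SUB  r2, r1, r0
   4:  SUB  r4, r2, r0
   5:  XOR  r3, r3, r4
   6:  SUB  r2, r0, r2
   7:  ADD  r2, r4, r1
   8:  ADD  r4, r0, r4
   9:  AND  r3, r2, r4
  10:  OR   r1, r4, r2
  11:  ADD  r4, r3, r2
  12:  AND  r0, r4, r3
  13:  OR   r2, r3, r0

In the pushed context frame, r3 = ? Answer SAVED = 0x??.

after  0: r0=0x27 r1=0x97 r2=0x5e r3=0x6f r4=0x27  N=0 Z=0
after  1: r0=0x27 r1=0x97 r2=0x5e r3=0x6f r4=0xb7  N=1 Z=0
after  2: r0=0x27 r1=0x97 r2=0x27 r3=0x6f r4=0xb7  N=0 Z=0
after  3: r0=0x27 r1=0x97 r2=0x70 r3=0x6f r4=0xb7  N=0 Z=0
after  4: r0=0x27 r1=0x97 r2=0x70 r3=0x6f r4=0x49  N=0 Z=0
after  5: r0=0x27 r1=0x97 r2=0x70 r3=0x26 r4=0x49  N=0 Z=0
after  6: r0=0x27 r1=0x97 r2=0xb7 r3=0x26 r4=0x49  N=1 Z=0
after  7: r0=0x27 r1=0x97 r2=0xe0 r3=0x26 r4=0x49  N=1 Z=0
after  8: r0=0x27 r1=0x97 r2=0xe0 r3=0x26 r4=0x70  N=0 Z=0
after  9: r0=0x27 r1=0x97 r2=0xe0 r3=0x60 r4=0x70  N=0 Z=0
after 10: r0=0x27 r1=0xf0 r2=0xe0 r3=0x60 r4=0x70  N=1 Z=0
after 11: r0=0x27 r1=0xf0 r2=0xe0 r3=0x60 r4=0x40  N=0 Z=0
-- IRQ taken; context saved, return-PC = 12 --

SAVED = 0x60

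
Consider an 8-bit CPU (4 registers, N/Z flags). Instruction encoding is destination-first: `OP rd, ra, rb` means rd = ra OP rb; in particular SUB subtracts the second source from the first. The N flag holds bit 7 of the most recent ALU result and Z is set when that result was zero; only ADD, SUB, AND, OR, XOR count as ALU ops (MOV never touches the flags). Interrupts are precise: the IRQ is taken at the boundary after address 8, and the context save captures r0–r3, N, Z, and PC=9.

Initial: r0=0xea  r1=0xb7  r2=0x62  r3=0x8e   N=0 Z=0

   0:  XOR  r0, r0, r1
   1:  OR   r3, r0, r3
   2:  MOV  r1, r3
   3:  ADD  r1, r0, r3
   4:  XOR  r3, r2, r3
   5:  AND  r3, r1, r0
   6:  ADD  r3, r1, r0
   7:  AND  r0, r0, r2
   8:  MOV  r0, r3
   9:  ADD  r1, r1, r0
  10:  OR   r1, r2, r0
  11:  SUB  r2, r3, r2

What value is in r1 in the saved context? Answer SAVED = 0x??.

after  0: r0=0x5d r1=0xb7 r2=0x62 r3=0x8e  N=0 Z=0
after  1: r0=0x5d r1=0xb7 r2=0x62 r3=0xdf  N=1 Z=0
after  2: r0=0x5d r1=0xdf r2=0x62 r3=0xdf  N=1 Z=0
after  3: r0=0x5d r1=0x3c r2=0x62 r3=0xdf  N=0 Z=0
after  4: r0=0x5d r1=0x3c r2=0x62 r3=0xbd  N=1 Z=0
after  5: r0=0x5d r1=0x3c r2=0x62 r3=0x1c  N=0 Z=0
after  6: r0=0x5d r1=0x3c r2=0x62 r3=0x99  N=1 Z=0
after  7: r0=0x40 r1=0x3c r2=0x62 r3=0x99  N=0 Z=0
after  8: r0=0x99 r1=0x3c r2=0x62 r3=0x99  N=0 Z=0
-- IRQ taken; context saved, return-PC = 9 --

SAVED = 0x3c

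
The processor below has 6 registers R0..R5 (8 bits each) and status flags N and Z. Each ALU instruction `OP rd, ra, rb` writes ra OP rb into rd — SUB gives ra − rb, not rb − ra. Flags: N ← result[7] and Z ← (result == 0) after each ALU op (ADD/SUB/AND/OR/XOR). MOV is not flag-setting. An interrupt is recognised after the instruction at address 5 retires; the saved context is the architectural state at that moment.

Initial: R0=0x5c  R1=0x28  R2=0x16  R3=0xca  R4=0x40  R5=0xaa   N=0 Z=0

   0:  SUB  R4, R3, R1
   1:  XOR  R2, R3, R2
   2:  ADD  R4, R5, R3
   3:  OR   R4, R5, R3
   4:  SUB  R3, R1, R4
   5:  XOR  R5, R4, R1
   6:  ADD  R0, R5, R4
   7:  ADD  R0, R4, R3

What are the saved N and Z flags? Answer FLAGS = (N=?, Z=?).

after  0: R0=0x5c R1=0x28 R2=0x16 R3=0xca R4=0xa2 R5=0xaa  N=1 Z=0
after  1: R0=0x5c R1=0x28 R2=0xdc R3=0xca R4=0xa2 R5=0xaa  N=1 Z=0
after  2: R0=0x5c R1=0x28 R2=0xdc R3=0xca R4=0x74 R5=0xaa  N=0 Z=0
after  3: R0=0x5c R1=0x28 R2=0xdc R3=0xca R4=0xea R5=0xaa  N=1 Z=0
after  4: R0=0x5c R1=0x28 R2=0xdc R3=0x3e R4=0xea R5=0xaa  N=0 Z=0
after  5: R0=0x5c R1=0x28 R2=0xdc R3=0x3e R4=0xea R5=0xc2  N=1 Z=0
-- IRQ taken; context saved, return-PC = 6 --

FLAGS = (N=1, Z=0)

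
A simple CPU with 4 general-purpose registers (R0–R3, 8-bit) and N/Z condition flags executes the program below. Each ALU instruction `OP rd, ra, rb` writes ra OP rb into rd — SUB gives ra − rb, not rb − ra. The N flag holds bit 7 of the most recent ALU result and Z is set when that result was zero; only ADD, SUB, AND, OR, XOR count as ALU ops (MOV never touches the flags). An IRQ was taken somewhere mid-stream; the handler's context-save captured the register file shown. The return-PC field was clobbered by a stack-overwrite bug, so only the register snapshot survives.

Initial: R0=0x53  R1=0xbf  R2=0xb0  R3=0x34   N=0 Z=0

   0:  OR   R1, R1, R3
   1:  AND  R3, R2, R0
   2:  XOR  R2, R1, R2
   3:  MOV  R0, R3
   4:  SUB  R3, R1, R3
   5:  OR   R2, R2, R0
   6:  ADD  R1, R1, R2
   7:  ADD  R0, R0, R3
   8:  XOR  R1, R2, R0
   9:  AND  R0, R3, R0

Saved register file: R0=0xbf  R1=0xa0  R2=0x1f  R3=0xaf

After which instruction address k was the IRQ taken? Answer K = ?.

K = 8

after  0: R0=0x53 R1=0xbf R2=0xb0 R3=0x34  N=1 Z=0
after  1: R0=0x53 R1=0xbf R2=0xb0 R3=0x10  N=0 Z=0
after  2: R0=0x53 R1=0xbf R2=0x0f R3=0x10  N=0 Z=0
after  3: R0=0x10 R1=0xbf R2=0x0f R3=0x10  N=0 Z=0
after  4: R0=0x10 R1=0xbf R2=0x0f R3=0xaf  N=1 Z=0
after  5: R0=0x10 R1=0xbf R2=0x1f R3=0xaf  N=0 Z=0
after  6: R0=0x10 R1=0xde R2=0x1f R3=0xaf  N=1 Z=0
after  7: R0=0xbf R1=0xde R2=0x1f R3=0xaf  N=1 Z=0
after  8: R0=0xbf R1=0xa0 R2=0x1f R3=0xaf  N=1 Z=0
-- IRQ taken; context saved, return-PC = 9 --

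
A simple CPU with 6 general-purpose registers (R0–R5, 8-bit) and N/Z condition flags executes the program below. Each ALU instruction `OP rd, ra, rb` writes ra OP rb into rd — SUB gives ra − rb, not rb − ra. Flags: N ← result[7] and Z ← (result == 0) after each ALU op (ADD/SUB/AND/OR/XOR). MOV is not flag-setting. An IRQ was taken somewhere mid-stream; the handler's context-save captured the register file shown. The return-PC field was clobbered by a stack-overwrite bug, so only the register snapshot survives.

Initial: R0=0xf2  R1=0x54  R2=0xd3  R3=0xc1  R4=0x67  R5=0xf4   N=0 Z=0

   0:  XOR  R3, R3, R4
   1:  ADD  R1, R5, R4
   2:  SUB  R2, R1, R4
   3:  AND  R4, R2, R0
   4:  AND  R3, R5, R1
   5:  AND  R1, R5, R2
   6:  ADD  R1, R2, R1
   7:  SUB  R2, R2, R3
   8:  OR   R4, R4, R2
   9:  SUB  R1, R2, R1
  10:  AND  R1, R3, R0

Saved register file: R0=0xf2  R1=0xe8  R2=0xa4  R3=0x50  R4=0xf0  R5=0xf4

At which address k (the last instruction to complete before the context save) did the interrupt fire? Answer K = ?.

K = 7

after  0: R0=0xf2 R1=0x54 R2=0xd3 R3=0xa6 R4=0x67 R5=0xf4  N=1 Z=0
after  1: R0=0xf2 R1=0x5b R2=0xd3 R3=0xa6 R4=0x67 R5=0xf4  N=0 Z=0
after  2: R0=0xf2 R1=0x5b R2=0xf4 R3=0xa6 R4=0x67 R5=0xf4  N=1 Z=0
after  3: R0=0xf2 R1=0x5b R2=0xf4 R3=0xa6 R4=0xf0 R5=0xf4  N=1 Z=0
after  4: R0=0xf2 R1=0x5b R2=0xf4 R3=0x50 R4=0xf0 R5=0xf4  N=0 Z=0
after  5: R0=0xf2 R1=0xf4 R2=0xf4 R3=0x50 R4=0xf0 R5=0xf4  N=1 Z=0
after  6: R0=0xf2 R1=0xe8 R2=0xf4 R3=0x50 R4=0xf0 R5=0xf4  N=1 Z=0
after  7: R0=0xf2 R1=0xe8 R2=0xa4 R3=0x50 R4=0xf0 R5=0xf4  N=1 Z=0
-- IRQ taken; context saved, return-PC = 8 --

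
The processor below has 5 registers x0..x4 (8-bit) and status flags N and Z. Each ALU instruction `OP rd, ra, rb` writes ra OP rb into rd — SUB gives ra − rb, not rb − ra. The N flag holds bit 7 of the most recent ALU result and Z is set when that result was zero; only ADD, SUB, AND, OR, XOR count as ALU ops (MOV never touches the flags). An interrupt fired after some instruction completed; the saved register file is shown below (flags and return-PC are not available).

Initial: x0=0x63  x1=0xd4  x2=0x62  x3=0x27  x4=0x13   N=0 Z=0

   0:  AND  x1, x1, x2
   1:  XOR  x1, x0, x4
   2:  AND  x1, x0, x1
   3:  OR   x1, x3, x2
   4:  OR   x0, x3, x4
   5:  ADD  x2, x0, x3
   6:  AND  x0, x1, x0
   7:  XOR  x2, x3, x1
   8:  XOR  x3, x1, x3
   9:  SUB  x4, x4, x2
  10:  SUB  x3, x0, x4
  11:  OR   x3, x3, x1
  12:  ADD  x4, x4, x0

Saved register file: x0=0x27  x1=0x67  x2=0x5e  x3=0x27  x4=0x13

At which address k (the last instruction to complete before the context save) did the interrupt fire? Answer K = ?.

K = 6

after  0: x0=0x63 x1=0x40 x2=0x62 x3=0x27 x4=0x13  N=0 Z=0
after  1: x0=0x63 x1=0x70 x2=0x62 x3=0x27 x4=0x13  N=0 Z=0
after  2: x0=0x63 x1=0x60 x2=0x62 x3=0x27 x4=0x13  N=0 Z=0
after  3: x0=0x63 x1=0x67 x2=0x62 x3=0x27 x4=0x13  N=0 Z=0
after  4: x0=0x37 x1=0x67 x2=0x62 x3=0x27 x4=0x13  N=0 Z=0
after  5: x0=0x37 x1=0x67 x2=0x5e x3=0x27 x4=0x13  N=0 Z=0
after  6: x0=0x27 x1=0x67 x2=0x5e x3=0x27 x4=0x13  N=0 Z=0
-- IRQ taken; context saved, return-PC = 7 --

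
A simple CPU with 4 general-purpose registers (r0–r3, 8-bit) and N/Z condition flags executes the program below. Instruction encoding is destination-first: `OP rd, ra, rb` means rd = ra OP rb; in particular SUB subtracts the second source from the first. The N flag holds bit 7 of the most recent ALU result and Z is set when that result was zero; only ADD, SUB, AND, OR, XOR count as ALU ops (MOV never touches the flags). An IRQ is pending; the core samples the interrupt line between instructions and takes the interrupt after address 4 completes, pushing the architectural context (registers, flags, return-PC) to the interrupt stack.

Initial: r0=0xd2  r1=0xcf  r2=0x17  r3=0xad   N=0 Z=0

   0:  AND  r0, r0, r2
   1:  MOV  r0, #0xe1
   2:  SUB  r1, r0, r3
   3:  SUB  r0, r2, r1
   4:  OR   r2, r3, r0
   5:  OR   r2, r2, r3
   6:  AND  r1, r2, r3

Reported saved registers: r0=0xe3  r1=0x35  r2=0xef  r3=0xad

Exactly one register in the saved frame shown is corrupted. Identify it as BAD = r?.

after  0: r0=0x12 r1=0xcf r2=0x17 r3=0xad  N=0 Z=0
after  1: r0=0xe1 r1=0xcf r2=0x17 r3=0xad  N=0 Z=0
after  2: r0=0xe1 r1=0x34 r2=0x17 r3=0xad  N=0 Z=0
after  3: r0=0xe3 r1=0x34 r2=0x17 r3=0xad  N=1 Z=0
after  4: r0=0xe3 r1=0x34 r2=0xef r3=0xad  N=1 Z=0
-- IRQ taken; context saved, return-PC = 5 --
mismatch: r1: reported 0x35 vs actual 0x34

BAD = r1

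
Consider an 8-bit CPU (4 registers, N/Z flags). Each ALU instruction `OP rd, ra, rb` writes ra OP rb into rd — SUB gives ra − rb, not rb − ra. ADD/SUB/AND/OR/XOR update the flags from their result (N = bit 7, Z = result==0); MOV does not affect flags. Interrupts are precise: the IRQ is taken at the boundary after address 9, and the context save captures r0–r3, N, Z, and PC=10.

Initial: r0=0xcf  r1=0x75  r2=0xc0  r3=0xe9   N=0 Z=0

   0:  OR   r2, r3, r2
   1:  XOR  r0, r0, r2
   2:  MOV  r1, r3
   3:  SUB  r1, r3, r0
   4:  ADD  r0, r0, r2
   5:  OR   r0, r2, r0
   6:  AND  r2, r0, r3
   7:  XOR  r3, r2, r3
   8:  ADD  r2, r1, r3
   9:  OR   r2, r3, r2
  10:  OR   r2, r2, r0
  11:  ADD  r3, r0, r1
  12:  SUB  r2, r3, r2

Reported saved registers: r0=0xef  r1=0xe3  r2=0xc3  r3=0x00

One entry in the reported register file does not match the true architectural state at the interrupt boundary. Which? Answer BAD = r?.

BAD = r1

after  0: r0=0xcf r1=0x75 r2=0xe9 r3=0xe9  N=1 Z=0
after  1: r0=0x26 r1=0x75 r2=0xe9 r3=0xe9  N=0 Z=0
after  2: r0=0x26 r1=0xe9 r2=0xe9 r3=0xe9  N=0 Z=0
after  3: r0=0x26 r1=0xc3 r2=0xe9 r3=0xe9  N=1 Z=0
after  4: r0=0x0f r1=0xc3 r2=0xe9 r3=0xe9  N=0 Z=0
after  5: r0=0xef r1=0xc3 r2=0xe9 r3=0xe9  N=1 Z=0
after  6: r0=0xef r1=0xc3 r2=0xe9 r3=0xe9  N=1 Z=0
after  7: r0=0xef r1=0xc3 r2=0xe9 r3=0x00  N=0 Z=1
after  8: r0=0xef r1=0xc3 r2=0xc3 r3=0x00  N=1 Z=0
after  9: r0=0xef r1=0xc3 r2=0xc3 r3=0x00  N=1 Z=0
-- IRQ taken; context saved, return-PC = 10 --
mismatch: r1: reported 0xe3 vs actual 0xc3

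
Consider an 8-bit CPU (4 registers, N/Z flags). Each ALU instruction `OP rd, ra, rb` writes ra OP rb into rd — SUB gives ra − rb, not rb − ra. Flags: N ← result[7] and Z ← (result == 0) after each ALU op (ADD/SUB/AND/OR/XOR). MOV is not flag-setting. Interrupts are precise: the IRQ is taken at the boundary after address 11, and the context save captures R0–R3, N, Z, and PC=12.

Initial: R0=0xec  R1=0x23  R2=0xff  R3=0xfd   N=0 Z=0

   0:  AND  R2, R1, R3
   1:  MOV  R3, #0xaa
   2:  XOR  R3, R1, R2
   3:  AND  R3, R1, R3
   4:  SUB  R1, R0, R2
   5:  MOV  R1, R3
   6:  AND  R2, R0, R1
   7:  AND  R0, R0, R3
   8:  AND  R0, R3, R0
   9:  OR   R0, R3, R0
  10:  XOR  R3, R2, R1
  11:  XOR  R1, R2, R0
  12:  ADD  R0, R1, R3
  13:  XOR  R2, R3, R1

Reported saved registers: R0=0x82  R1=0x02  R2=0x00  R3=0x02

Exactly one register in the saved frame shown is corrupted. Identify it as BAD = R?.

BAD = R0

after  0: R0=0xec R1=0x23 R2=0x21 R3=0xfd  N=0 Z=0
after  1: R0=0xec R1=0x23 R2=0x21 R3=0xaa  N=0 Z=0
after  2: R0=0xec R1=0x23 R2=0x21 R3=0x02  N=0 Z=0
after  3: R0=0xec R1=0x23 R2=0x21 R3=0x02  N=0 Z=0
after  4: R0=0xec R1=0xcb R2=0x21 R3=0x02  N=1 Z=0
after  5: R0=0xec R1=0x02 R2=0x21 R3=0x02  N=1 Z=0
after  6: R0=0xec R1=0x02 R2=0x00 R3=0x02  N=0 Z=1
after  7: R0=0x00 R1=0x02 R2=0x00 R3=0x02  N=0 Z=1
after  8: R0=0x00 R1=0x02 R2=0x00 R3=0x02  N=0 Z=1
after  9: R0=0x02 R1=0x02 R2=0x00 R3=0x02  N=0 Z=0
after 10: R0=0x02 R1=0x02 R2=0x00 R3=0x02  N=0 Z=0
after 11: R0=0x02 R1=0x02 R2=0x00 R3=0x02  N=0 Z=0
-- IRQ taken; context saved, return-PC = 12 --
mismatch: R0: reported 0x82 vs actual 0x02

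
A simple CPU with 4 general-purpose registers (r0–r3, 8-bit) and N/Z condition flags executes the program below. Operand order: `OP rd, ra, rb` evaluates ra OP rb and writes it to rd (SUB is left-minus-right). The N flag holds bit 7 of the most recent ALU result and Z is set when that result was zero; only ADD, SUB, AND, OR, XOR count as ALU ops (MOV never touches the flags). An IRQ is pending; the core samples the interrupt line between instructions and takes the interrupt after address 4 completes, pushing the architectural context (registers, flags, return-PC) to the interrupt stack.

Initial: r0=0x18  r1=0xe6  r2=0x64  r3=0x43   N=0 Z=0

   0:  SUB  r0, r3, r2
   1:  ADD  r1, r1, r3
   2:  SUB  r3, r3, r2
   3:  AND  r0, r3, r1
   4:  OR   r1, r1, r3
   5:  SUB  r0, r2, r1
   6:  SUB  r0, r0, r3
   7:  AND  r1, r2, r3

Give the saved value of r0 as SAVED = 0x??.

after  0: r0=0xdf r1=0xe6 r2=0x64 r3=0x43  N=1 Z=0
after  1: r0=0xdf r1=0x29 r2=0x64 r3=0x43  N=0 Z=0
after  2: r0=0xdf r1=0x29 r2=0x64 r3=0xdf  N=1 Z=0
after  3: r0=0x09 r1=0x29 r2=0x64 r3=0xdf  N=0 Z=0
after  4: r0=0x09 r1=0xff r2=0x64 r3=0xdf  N=1 Z=0
-- IRQ taken; context saved, return-PC = 5 --

SAVED = 0x09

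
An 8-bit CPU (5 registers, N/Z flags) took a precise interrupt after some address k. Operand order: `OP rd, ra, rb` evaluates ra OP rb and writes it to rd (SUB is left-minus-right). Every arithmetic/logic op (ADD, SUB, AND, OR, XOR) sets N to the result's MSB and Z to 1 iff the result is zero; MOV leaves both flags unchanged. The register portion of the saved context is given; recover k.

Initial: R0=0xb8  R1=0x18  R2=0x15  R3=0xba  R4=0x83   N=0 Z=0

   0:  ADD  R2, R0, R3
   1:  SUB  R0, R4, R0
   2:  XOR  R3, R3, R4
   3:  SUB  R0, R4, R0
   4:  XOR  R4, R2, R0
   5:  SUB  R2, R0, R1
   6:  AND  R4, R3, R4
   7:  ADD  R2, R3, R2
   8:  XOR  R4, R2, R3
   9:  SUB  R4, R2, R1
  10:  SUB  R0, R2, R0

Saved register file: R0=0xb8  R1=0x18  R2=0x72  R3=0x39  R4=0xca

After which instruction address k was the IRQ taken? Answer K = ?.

after  0: R0=0xb8 R1=0x18 R2=0x72 R3=0xba R4=0x83  N=0 Z=0
after  1: R0=0xcb R1=0x18 R2=0x72 R3=0xba R4=0x83  N=1 Z=0
after  2: R0=0xcb R1=0x18 R2=0x72 R3=0x39 R4=0x83  N=0 Z=0
after  3: R0=0xb8 R1=0x18 R2=0x72 R3=0x39 R4=0x83  N=1 Z=0
after  4: R0=0xb8 R1=0x18 R2=0x72 R3=0x39 R4=0xca  N=1 Z=0
-- IRQ taken; context saved, return-PC = 5 --

K = 4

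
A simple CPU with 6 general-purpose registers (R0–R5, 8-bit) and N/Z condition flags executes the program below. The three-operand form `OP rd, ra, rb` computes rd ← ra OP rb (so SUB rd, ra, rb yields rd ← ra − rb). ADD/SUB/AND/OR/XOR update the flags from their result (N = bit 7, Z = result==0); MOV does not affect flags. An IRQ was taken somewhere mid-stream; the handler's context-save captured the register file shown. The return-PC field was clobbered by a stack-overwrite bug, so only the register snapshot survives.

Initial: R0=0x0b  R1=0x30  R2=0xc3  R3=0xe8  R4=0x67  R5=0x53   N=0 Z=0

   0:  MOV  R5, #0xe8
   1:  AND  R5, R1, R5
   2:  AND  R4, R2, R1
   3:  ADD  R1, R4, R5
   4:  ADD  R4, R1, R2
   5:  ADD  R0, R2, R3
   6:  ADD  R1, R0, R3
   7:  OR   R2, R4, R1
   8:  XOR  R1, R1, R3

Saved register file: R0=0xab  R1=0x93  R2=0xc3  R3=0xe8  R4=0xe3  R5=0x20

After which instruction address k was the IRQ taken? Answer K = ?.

after  0: R0=0x0b R1=0x30 R2=0xc3 R3=0xe8 R4=0x67 R5=0xe8  N=0 Z=0
after  1: R0=0x0b R1=0x30 R2=0xc3 R3=0xe8 R4=0x67 R5=0x20  N=0 Z=0
after  2: R0=0x0b R1=0x30 R2=0xc3 R3=0xe8 R4=0x00 R5=0x20  N=0 Z=1
after  3: R0=0x0b R1=0x20 R2=0xc3 R3=0xe8 R4=0x00 R5=0x20  N=0 Z=0
after  4: R0=0x0b R1=0x20 R2=0xc3 R3=0xe8 R4=0xe3 R5=0x20  N=1 Z=0
after  5: R0=0xab R1=0x20 R2=0xc3 R3=0xe8 R4=0xe3 R5=0x20  N=1 Z=0
after  6: R0=0xab R1=0x93 R2=0xc3 R3=0xe8 R4=0xe3 R5=0x20  N=1 Z=0
-- IRQ taken; context saved, return-PC = 7 --

K = 6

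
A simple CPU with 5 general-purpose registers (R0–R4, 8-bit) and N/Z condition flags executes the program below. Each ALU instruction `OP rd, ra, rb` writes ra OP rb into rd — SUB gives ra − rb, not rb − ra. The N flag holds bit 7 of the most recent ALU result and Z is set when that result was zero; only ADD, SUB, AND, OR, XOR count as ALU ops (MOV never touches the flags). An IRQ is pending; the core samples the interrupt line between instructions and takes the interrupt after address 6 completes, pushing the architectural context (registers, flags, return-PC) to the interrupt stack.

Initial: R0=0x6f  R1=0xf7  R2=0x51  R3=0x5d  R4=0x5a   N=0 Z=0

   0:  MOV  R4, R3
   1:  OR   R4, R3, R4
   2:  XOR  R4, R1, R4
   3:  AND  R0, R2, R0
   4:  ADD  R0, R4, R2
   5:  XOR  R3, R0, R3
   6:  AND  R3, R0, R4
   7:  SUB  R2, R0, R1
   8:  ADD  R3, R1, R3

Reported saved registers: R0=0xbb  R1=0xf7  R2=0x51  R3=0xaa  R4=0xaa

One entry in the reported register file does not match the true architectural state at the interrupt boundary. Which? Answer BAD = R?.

BAD = R0

after  0: R0=0x6f R1=0xf7 R2=0x51 R3=0x5d R4=0x5d  N=0 Z=0
after  1: R0=0x6f R1=0xf7 R2=0x51 R3=0x5d R4=0x5d  N=0 Z=0
after  2: R0=0x6f R1=0xf7 R2=0x51 R3=0x5d R4=0xaa  N=1 Z=0
after  3: R0=0x41 R1=0xf7 R2=0x51 R3=0x5d R4=0xaa  N=0 Z=0
after  4: R0=0xfb R1=0xf7 R2=0x51 R3=0x5d R4=0xaa  N=1 Z=0
after  5: R0=0xfb R1=0xf7 R2=0x51 R3=0xa6 R4=0xaa  N=1 Z=0
after  6: R0=0xfb R1=0xf7 R2=0x51 R3=0xaa R4=0xaa  N=1 Z=0
-- IRQ taken; context saved, return-PC = 7 --
mismatch: R0: reported 0xbb vs actual 0xfb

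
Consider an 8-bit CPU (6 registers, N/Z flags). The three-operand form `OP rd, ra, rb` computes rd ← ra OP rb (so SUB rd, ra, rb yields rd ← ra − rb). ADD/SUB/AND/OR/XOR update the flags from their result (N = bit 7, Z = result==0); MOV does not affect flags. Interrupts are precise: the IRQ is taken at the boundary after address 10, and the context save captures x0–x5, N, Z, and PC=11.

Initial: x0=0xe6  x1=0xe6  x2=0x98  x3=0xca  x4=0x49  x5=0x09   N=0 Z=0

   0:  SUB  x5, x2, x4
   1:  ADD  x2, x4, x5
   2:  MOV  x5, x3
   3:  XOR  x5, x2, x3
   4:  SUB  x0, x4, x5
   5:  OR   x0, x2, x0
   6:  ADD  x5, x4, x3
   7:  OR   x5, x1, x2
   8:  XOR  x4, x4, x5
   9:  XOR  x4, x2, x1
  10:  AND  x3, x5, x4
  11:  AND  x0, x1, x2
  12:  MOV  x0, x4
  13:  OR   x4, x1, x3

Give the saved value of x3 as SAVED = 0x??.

SAVED = 0x7e

after  0: x0=0xe6 x1=0xe6 x2=0x98 x3=0xca x4=0x49 x5=0x4f  N=0 Z=0
after  1: x0=0xe6 x1=0xe6 x2=0x98 x3=0xca x4=0x49 x5=0x4f  N=1 Z=0
after  2: x0=0xe6 x1=0xe6 x2=0x98 x3=0xca x4=0x49 x5=0xca  N=1 Z=0
after  3: x0=0xe6 x1=0xe6 x2=0x98 x3=0xca x4=0x49 x5=0x52  N=0 Z=0
after  4: x0=0xf7 x1=0xe6 x2=0x98 x3=0xca x4=0x49 x5=0x52  N=1 Z=0
after  5: x0=0xff x1=0xe6 x2=0x98 x3=0xca x4=0x49 x5=0x52  N=1 Z=0
after  6: x0=0xff x1=0xe6 x2=0x98 x3=0xca x4=0x49 x5=0x13  N=0 Z=0
after  7: x0=0xff x1=0xe6 x2=0x98 x3=0xca x4=0x49 x5=0xfe  N=1 Z=0
after  8: x0=0xff x1=0xe6 x2=0x98 x3=0xca x4=0xb7 x5=0xfe  N=1 Z=0
after  9: x0=0xff x1=0xe6 x2=0x98 x3=0xca x4=0x7e x5=0xfe  N=0 Z=0
after 10: x0=0xff x1=0xe6 x2=0x98 x3=0x7e x4=0x7e x5=0xfe  N=0 Z=0
-- IRQ taken; context saved, return-PC = 11 --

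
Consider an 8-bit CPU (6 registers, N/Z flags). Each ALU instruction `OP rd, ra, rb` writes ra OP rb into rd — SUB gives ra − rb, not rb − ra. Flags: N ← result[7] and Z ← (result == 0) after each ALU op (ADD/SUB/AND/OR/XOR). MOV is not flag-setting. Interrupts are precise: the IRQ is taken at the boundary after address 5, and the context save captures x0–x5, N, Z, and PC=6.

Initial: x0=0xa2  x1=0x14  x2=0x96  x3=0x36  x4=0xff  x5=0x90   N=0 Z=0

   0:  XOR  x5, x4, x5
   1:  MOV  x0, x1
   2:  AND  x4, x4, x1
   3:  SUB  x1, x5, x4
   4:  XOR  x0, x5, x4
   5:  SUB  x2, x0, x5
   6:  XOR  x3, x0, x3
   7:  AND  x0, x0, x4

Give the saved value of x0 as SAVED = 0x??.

SAVED = 0x7b

after  0: x0=0xa2 x1=0x14 x2=0x96 x3=0x36 x4=0xff x5=0x6f  N=0 Z=0
after  1: x0=0x14 x1=0x14 x2=0x96 x3=0x36 x4=0xff x5=0x6f  N=0 Z=0
after  2: x0=0x14 x1=0x14 x2=0x96 x3=0x36 x4=0x14 x5=0x6f  N=0 Z=0
after  3: x0=0x14 x1=0x5b x2=0x96 x3=0x36 x4=0x14 x5=0x6f  N=0 Z=0
after  4: x0=0x7b x1=0x5b x2=0x96 x3=0x36 x4=0x14 x5=0x6f  N=0 Z=0
after  5: x0=0x7b x1=0x5b x2=0x0c x3=0x36 x4=0x14 x5=0x6f  N=0 Z=0
-- IRQ taken; context saved, return-PC = 6 --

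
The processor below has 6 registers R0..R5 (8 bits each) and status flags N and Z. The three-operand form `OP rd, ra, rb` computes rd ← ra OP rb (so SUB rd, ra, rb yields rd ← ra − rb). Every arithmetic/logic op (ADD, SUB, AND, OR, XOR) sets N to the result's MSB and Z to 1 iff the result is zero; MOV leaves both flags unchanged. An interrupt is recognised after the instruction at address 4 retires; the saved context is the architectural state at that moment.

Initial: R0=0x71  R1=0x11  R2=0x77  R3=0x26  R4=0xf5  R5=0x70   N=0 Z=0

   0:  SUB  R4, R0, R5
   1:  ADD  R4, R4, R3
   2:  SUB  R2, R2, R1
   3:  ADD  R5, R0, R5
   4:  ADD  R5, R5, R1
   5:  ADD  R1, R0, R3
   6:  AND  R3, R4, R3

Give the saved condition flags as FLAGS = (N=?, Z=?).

after  0: R0=0x71 R1=0x11 R2=0x77 R3=0x26 R4=0x01 R5=0x70  N=0 Z=0
after  1: R0=0x71 R1=0x11 R2=0x77 R3=0x26 R4=0x27 R5=0x70  N=0 Z=0
after  2: R0=0x71 R1=0x11 R2=0x66 R3=0x26 R4=0x27 R5=0x70  N=0 Z=0
after  3: R0=0x71 R1=0x11 R2=0x66 R3=0x26 R4=0x27 R5=0xe1  N=1 Z=0
after  4: R0=0x71 R1=0x11 R2=0x66 R3=0x26 R4=0x27 R5=0xf2  N=1 Z=0
-- IRQ taken; context saved, return-PC = 5 --

FLAGS = (N=1, Z=0)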